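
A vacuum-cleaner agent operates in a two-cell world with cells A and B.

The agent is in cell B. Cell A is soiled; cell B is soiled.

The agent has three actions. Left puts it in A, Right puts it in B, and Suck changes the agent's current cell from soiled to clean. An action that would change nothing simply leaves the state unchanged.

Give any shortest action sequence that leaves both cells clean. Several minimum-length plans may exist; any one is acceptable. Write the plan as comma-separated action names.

1. Suck → loc=B A=soiled B=clean
2. Left → loc=A A=soiled B=clean
3. Suck → loc=A A=clean B=clean
min 3: Suck B + move + Suck A

Suck, Left, Suck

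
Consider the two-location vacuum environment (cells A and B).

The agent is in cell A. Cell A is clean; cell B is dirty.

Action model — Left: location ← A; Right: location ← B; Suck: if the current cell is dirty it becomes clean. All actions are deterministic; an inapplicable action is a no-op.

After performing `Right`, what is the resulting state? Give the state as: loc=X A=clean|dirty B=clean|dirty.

start: loc=A A=clean B=dirty
1) do Right; now loc=B A=clean B=dirty

loc=B A=clean B=dirty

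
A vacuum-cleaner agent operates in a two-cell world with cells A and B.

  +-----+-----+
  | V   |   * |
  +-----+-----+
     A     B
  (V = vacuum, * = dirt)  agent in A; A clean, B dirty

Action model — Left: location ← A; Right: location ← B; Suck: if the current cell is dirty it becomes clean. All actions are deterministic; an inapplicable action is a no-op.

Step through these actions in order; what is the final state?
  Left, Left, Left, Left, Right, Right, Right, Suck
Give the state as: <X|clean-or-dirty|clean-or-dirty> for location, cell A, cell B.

<B|clean|clean>

1) do Left; now <A|clean|dirty>
2) do Left; now <A|clean|dirty>
3) do Left; now <A|clean|dirty>
4) do Left; now <A|clean|dirty>
5) do Right; now <B|clean|dirty>
6) do Right; now <B|clean|dirty>
7) do Right; now <B|clean|dirty>
8) do Suck; now <B|clean|clean>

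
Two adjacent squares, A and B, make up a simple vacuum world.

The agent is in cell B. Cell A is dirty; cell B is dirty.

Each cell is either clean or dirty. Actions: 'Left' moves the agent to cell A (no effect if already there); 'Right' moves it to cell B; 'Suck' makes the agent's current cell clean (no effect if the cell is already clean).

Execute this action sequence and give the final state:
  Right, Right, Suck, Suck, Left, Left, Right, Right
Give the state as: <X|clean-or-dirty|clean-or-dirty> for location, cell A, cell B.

<B|dirty|clean>

Right (#1): <B|dirty|dirty>
Right (#2): <B|dirty|dirty>
Suck (#3): <B|dirty|clean>
Suck (#4): <B|dirty|clean>
Left (#5): <A|dirty|clean>
Left (#6): <A|dirty|clean>
Right (#7): <B|dirty|clean>
Right (#8): <B|dirty|clean>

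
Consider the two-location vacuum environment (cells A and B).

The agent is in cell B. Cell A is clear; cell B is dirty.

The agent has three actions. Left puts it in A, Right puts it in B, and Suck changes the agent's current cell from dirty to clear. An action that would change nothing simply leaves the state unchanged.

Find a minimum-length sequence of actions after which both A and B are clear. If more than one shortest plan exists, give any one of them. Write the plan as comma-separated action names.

Suck (#1): (B; A:clear, B:clear)
min 1: B is dirty, one Suck

Suck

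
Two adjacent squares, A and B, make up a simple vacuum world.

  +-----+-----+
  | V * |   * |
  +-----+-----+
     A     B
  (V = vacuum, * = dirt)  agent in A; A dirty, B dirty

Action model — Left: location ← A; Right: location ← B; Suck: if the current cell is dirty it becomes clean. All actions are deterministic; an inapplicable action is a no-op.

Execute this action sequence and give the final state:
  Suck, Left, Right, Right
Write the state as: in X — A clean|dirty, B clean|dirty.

step 1/4 (Suck): in A — A clean, B dirty
step 2/4 (Left): in A — A clean, B dirty
step 3/4 (Right): in B — A clean, B dirty
step 4/4 (Right): in B — A clean, B dirty

in B — A clean, B dirty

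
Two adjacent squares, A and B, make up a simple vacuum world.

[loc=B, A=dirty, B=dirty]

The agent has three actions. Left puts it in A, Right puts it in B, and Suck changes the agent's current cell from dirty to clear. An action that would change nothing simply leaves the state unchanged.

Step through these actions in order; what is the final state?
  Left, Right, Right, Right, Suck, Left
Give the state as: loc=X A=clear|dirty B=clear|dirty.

loc=A A=dirty B=clear

t=1 Left ⇒ loc=A A=dirty B=dirty
t=2 Right ⇒ loc=B A=dirty B=dirty
t=3 Right ⇒ loc=B A=dirty B=dirty
t=4 Right ⇒ loc=B A=dirty B=dirty
t=5 Suck ⇒ loc=B A=dirty B=clear
t=6 Left ⇒ loc=A A=dirty B=clear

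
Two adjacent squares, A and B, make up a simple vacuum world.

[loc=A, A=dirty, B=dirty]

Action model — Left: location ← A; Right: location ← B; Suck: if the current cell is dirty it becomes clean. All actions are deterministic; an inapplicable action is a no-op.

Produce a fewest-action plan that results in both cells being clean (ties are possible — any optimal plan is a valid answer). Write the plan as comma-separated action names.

t=1 Suck ⇒ (A; A:clean, B:dirty)
t=2 Right ⇒ (B; A:clean, B:dirty)
t=3 Suck ⇒ (B; A:clean, B:clean)
min 3: Suck A + move + Suck B

Suck, Right, Suck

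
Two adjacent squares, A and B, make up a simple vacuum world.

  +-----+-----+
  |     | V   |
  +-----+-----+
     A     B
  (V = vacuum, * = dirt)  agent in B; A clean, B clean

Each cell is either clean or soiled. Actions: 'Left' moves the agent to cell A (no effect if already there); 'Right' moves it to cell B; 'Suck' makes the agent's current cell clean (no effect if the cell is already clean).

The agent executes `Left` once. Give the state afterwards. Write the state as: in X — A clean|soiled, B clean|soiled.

in A — A clean, B clean

start: in B — A clean, B clean
step 1/1 (Left): in A — A clean, B clean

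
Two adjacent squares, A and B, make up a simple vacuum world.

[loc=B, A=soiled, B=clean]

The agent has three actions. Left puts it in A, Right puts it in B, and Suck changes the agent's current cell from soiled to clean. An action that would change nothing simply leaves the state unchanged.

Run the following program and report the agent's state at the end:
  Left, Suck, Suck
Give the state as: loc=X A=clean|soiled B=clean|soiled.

t=1 Left ⇒ loc=A A=soiled B=clean
t=2 Suck ⇒ loc=A A=clean B=clean
t=3 Suck ⇒ loc=A A=clean B=clean

loc=A A=clean B=clean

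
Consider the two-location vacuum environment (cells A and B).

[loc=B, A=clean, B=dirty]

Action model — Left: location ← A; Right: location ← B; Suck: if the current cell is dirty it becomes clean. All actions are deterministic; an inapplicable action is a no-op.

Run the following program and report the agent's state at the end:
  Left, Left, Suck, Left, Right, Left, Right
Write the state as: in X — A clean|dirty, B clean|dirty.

step 1/7 (Left): in A — A clean, B dirty
step 2/7 (Left): in A — A clean, B dirty
step 3/7 (Suck): in A — A clean, B dirty
step 4/7 (Left): in A — A clean, B dirty
step 5/7 (Right): in B — A clean, B dirty
step 6/7 (Left): in A — A clean, B dirty
step 7/7 (Right): in B — A clean, B dirty

in B — A clean, B dirty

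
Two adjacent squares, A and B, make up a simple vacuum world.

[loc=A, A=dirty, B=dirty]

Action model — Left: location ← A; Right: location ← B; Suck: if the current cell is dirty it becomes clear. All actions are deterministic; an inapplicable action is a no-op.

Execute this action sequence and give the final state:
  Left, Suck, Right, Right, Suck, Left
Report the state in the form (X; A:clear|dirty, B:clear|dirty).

[1] after Left: (A; A:dirty, B:dirty)
[2] after Suck: (A; A:clear, B:dirty)
[3] after Right: (B; A:clear, B:dirty)
[4] after Right: (B; A:clear, B:dirty)
[5] after Suck: (B; A:clear, B:clear)
[6] after Left: (A; A:clear, B:clear)

(A; A:clear, B:clear)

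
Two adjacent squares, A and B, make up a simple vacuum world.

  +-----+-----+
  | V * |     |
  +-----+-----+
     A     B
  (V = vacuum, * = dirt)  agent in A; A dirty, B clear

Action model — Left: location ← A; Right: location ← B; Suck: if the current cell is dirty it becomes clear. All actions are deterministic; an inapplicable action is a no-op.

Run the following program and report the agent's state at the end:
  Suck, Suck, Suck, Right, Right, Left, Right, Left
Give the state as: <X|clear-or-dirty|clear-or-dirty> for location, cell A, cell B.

<A|clear|clear>

Suck (#1): <A|clear|clear>
Suck (#2): <A|clear|clear>
Suck (#3): <A|clear|clear>
Right (#4): <B|clear|clear>
Right (#5): <B|clear|clear>
Left (#6): <A|clear|clear>
Right (#7): <B|clear|clear>
Left (#8): <A|clear|clear>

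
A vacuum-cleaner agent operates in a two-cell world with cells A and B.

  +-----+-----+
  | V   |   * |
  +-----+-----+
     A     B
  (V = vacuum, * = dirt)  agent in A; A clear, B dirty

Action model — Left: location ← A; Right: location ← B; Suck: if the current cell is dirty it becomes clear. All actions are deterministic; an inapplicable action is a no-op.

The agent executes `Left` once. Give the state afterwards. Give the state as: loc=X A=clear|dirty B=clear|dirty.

loc=A A=clear B=dirty

start: loc=A A=clear B=dirty
1. Left → loc=A A=clear B=dirty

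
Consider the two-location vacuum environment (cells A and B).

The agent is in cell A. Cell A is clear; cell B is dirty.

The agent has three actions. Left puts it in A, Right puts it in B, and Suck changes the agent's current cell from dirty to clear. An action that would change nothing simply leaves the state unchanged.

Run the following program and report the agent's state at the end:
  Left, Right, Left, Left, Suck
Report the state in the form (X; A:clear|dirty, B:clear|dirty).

Left (#1): (A; A:clear, B:dirty)
Right (#2): (B; A:clear, B:dirty)
Left (#3): (A; A:clear, B:dirty)
Left (#4): (A; A:clear, B:dirty)
Suck (#5): (A; A:clear, B:dirty)

(A; A:clear, B:dirty)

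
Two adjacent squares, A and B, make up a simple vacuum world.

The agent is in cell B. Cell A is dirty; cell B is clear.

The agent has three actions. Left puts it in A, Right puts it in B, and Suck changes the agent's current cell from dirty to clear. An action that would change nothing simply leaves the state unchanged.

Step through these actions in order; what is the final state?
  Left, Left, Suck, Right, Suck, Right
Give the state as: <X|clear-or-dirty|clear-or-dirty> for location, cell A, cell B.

<B|clear|clear>

[1] after Left: <A|dirty|clear>
[2] after Left: <A|dirty|clear>
[3] after Suck: <A|clear|clear>
[4] after Right: <B|clear|clear>
[5] after Suck: <B|clear|clear>
[6] after Right: <B|clear|clear>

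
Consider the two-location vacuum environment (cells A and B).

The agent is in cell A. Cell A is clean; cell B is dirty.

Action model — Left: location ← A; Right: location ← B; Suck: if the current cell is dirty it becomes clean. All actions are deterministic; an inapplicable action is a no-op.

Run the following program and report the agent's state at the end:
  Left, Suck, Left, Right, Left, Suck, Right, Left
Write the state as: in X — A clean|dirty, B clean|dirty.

in A — A clean, B dirty

step 1/8 (Left): in A — A clean, B dirty
step 2/8 (Suck): in A — A clean, B dirty
step 3/8 (Left): in A — A clean, B dirty
step 4/8 (Right): in B — A clean, B dirty
step 5/8 (Left): in A — A clean, B dirty
step 6/8 (Suck): in A — A clean, B dirty
step 7/8 (Right): in B — A clean, B dirty
step 8/8 (Left): in A — A clean, B dirty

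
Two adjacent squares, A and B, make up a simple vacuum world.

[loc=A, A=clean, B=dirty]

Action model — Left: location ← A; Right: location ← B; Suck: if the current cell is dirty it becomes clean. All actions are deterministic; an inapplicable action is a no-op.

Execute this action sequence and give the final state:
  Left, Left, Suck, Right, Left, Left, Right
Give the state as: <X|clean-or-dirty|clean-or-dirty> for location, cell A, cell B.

1) do Left; now <A|clean|dirty>
2) do Left; now <A|clean|dirty>
3) do Suck; now <A|clean|dirty>
4) do Right; now <B|clean|dirty>
5) do Left; now <A|clean|dirty>
6) do Left; now <A|clean|dirty>
7) do Right; now <B|clean|dirty>

<B|clean|dirty>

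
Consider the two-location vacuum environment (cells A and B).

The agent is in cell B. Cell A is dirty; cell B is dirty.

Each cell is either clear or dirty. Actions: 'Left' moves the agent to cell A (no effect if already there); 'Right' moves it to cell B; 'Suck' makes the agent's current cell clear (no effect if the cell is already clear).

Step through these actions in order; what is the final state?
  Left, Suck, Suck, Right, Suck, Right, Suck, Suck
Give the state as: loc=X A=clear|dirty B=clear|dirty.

loc=B A=clear B=clear

step 1/8 (Left): loc=A A=dirty B=dirty
step 2/8 (Suck): loc=A A=clear B=dirty
step 3/8 (Suck): loc=A A=clear B=dirty
step 4/8 (Right): loc=B A=clear B=dirty
step 5/8 (Suck): loc=B A=clear B=clear
step 6/8 (Right): loc=B A=clear B=clear
step 7/8 (Suck): loc=B A=clear B=clear
step 8/8 (Suck): loc=B A=clear B=clear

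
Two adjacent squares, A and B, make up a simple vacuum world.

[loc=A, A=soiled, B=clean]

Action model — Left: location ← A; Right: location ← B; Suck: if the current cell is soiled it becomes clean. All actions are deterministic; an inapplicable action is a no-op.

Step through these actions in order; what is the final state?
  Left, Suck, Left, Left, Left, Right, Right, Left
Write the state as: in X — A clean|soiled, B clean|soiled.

1) do Left; now in A — A soiled, B clean
2) do Suck; now in A — A clean, B clean
3) do Left; now in A — A clean, B clean
4) do Left; now in A — A clean, B clean
5) do Left; now in A — A clean, B clean
6) do Right; now in B — A clean, B clean
7) do Right; now in B — A clean, B clean
8) do Left; now in A — A clean, B clean

in A — A clean, B clean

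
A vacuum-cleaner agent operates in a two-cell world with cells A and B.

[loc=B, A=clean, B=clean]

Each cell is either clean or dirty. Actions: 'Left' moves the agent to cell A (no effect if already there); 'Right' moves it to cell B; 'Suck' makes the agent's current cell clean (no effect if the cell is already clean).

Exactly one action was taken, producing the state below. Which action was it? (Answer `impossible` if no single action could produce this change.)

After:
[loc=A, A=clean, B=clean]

Left

try  Left: (A; A:clean, B:clean)  ← match
try Right: (B; A:clean, B:clean)
try  Suck: (B; A:clean, B:clean)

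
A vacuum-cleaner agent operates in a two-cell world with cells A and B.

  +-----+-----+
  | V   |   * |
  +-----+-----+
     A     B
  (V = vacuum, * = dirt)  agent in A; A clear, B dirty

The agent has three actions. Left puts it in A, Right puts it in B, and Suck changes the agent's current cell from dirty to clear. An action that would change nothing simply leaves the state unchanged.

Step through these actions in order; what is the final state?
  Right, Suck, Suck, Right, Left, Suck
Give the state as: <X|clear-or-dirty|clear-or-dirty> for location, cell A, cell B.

[1] after Right: <B|clear|dirty>
[2] after Suck: <B|clear|clear>
[3] after Suck: <B|clear|clear>
[4] after Right: <B|clear|clear>
[5] after Left: <A|clear|clear>
[6] after Suck: <A|clear|clear>

<A|clear|clear>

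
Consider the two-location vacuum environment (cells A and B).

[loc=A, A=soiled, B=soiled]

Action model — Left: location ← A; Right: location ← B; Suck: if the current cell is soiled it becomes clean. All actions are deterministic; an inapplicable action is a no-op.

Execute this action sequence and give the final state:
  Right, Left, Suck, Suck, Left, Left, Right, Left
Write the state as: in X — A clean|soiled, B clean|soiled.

in A — A clean, B soiled

[1] after Right: in B — A soiled, B soiled
[2] after Left: in A — A soiled, B soiled
[3] after Suck: in A — A clean, B soiled
[4] after Suck: in A — A clean, B soiled
[5] after Left: in A — A clean, B soiled
[6] after Left: in A — A clean, B soiled
[7] after Right: in B — A clean, B soiled
[8] after Left: in A — A clean, B soiled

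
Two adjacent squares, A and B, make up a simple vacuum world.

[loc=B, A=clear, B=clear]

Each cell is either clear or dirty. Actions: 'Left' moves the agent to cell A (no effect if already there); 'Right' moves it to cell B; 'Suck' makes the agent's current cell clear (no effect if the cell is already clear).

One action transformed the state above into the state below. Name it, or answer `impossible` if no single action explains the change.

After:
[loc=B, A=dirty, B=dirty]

impossible

try  Left: (A; A:clear, B:clear)
try Right: (B; A:clear, B:clear)
try  Suck: (B; A:clear, B:clear)
no single action produces the after-state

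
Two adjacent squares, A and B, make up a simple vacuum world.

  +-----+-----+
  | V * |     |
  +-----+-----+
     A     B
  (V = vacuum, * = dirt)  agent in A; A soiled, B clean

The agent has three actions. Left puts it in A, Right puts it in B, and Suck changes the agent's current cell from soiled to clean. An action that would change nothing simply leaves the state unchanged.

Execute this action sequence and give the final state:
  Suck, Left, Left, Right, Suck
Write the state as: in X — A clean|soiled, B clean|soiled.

[1] after Suck: in A — A clean, B clean
[2] after Left: in A — A clean, B clean
[3] after Left: in A — A clean, B clean
[4] after Right: in B — A clean, B clean
[5] after Suck: in B — A clean, B clean

in B — A clean, B clean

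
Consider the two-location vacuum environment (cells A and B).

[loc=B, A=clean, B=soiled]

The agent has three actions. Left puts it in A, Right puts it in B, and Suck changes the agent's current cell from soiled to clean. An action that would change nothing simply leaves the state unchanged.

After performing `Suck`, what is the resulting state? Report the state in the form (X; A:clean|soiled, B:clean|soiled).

start: (B; A:clean, B:soiled)
1. Suck → (B; A:clean, B:clean)

(B; A:clean, B:clean)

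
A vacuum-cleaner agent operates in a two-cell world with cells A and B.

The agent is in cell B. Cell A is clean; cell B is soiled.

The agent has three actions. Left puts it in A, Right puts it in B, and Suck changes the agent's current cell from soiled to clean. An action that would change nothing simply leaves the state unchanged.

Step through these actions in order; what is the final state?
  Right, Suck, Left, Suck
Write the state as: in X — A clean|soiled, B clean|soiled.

step 1/4 (Right): in B — A clean, B soiled
step 2/4 (Suck): in B — A clean, B clean
step 3/4 (Left): in A — A clean, B clean
step 4/4 (Suck): in A — A clean, B clean

in A — A clean, B clean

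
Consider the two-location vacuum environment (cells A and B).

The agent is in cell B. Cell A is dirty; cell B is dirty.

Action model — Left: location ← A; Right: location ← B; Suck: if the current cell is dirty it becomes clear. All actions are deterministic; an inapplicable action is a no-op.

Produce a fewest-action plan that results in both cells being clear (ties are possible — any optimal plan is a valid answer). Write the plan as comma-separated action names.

Suck, Left, Suck

[1] after Suck: loc=B A=dirty B=clear
[2] after Left: loc=A A=dirty B=clear
[3] after Suck: loc=A A=clear B=clear
min 3: Suck B + move + Suck A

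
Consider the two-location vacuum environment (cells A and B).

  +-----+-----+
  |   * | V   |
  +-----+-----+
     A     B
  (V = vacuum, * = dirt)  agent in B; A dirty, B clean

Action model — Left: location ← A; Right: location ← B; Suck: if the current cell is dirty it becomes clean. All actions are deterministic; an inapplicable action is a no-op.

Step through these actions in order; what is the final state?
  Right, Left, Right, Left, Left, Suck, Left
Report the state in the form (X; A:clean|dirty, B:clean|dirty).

(A; A:clean, B:clean)

[1] after Right: (B; A:dirty, B:clean)
[2] after Left: (A; A:dirty, B:clean)
[3] after Right: (B; A:dirty, B:clean)
[4] after Left: (A; A:dirty, B:clean)
[5] after Left: (A; A:dirty, B:clean)
[6] after Suck: (A; A:clean, B:clean)
[7] after Left: (A; A:clean, B:clean)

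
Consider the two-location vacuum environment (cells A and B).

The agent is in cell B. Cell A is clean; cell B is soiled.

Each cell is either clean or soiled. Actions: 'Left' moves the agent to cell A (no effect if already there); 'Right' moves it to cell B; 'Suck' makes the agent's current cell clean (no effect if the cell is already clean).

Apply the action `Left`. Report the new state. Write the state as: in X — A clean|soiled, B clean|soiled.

start: in B — A clean, B soiled
Left (#1): in A — A clean, B soiled

in A — A clean, B soiled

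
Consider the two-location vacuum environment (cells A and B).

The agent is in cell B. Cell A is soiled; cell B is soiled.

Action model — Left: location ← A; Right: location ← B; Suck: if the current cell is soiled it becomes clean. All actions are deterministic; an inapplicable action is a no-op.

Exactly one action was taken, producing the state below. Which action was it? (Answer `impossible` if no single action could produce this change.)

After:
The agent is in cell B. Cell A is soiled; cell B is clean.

Suck

try  Left: in A — A soiled, B soiled
try Right: in B — A soiled, B soiled
try  Suck: in B — A soiled, B clean  ← match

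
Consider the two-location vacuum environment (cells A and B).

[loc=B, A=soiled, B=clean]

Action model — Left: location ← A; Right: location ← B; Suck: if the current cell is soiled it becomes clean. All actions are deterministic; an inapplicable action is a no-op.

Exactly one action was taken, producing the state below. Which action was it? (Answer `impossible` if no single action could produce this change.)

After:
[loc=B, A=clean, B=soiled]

impossible

try  Left: loc=A A=soiled B=clean
try Right: loc=B A=soiled B=clean
try  Suck: loc=B A=soiled B=clean
no single action produces the after-state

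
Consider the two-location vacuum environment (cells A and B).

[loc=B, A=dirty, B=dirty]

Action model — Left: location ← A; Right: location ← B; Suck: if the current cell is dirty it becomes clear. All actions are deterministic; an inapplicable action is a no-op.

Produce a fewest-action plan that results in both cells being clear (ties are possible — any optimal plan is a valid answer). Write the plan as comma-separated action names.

Suck, Left, Suck

Suck (#1): loc=B A=dirty B=clear
Left (#2): loc=A A=dirty B=clear
Suck (#3): loc=A A=clear B=clear
min 3: Suck B + move + Suck A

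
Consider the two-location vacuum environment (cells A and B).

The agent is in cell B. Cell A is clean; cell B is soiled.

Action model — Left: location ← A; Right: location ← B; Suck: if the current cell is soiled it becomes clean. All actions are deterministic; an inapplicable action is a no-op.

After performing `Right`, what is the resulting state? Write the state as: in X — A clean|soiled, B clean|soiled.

start: in B — A clean, B soiled
1. Right → in B — A clean, B soiled

in B — A clean, B soiled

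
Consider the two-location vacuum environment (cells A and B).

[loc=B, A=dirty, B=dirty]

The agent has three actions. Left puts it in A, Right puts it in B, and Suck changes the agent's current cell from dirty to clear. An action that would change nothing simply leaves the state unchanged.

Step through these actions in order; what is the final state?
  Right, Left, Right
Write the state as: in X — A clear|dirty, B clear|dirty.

in B — A dirty, B dirty

[1] after Right: in B — A dirty, B dirty
[2] after Left: in A — A dirty, B dirty
[3] after Right: in B — A dirty, B dirty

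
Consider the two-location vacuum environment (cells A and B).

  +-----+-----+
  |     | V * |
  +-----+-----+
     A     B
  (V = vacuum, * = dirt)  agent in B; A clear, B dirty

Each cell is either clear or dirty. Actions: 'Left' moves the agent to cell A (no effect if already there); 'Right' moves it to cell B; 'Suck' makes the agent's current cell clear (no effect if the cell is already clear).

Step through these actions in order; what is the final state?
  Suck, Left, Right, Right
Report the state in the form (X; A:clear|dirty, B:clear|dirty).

[1] after Suck: (B; A:clear, B:clear)
[2] after Left: (A; A:clear, B:clear)
[3] after Right: (B; A:clear, B:clear)
[4] after Right: (B; A:clear, B:clear)

(B; A:clear, B:clear)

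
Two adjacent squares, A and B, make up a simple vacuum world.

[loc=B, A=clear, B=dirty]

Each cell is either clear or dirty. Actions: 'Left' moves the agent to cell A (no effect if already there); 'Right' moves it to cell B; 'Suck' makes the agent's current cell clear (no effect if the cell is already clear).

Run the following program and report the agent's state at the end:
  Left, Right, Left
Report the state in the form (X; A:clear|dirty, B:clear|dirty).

(A; A:clear, B:dirty)

1. Left → (A; A:clear, B:dirty)
2. Right → (B; A:clear, B:dirty)
3. Left → (A; A:clear, B:dirty)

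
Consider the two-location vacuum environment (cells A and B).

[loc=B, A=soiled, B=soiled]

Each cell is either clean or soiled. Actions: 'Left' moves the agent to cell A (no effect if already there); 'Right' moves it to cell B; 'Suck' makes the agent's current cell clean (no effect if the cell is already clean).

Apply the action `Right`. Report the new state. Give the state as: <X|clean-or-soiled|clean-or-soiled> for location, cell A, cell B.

start: <B|soiled|soiled>
Right (#1): <B|soiled|soiled>

<B|soiled|soiled>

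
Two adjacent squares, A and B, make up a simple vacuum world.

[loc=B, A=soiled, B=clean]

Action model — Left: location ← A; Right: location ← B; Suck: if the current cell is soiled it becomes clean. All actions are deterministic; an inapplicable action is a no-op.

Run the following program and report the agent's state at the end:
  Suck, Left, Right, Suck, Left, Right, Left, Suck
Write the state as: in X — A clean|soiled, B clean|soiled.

in A — A clean, B clean

Suck (#1): in B — A soiled, B clean
Left (#2): in A — A soiled, B clean
Right (#3): in B — A soiled, B clean
Suck (#4): in B — A soiled, B clean
Left (#5): in A — A soiled, B clean
Right (#6): in B — A soiled, B clean
Left (#7): in A — A soiled, B clean
Suck (#8): in A — A clean, B clean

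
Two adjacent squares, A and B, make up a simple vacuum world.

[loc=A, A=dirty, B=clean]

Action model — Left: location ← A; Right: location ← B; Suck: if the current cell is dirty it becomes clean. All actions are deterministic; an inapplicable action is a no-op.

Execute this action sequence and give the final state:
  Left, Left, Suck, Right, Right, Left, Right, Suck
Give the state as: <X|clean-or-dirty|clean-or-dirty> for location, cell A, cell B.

t=1 Left ⇒ <A|dirty|clean>
t=2 Left ⇒ <A|dirty|clean>
t=3 Suck ⇒ <A|clean|clean>
t=4 Right ⇒ <B|clean|clean>
t=5 Right ⇒ <B|clean|clean>
t=6 Left ⇒ <A|clean|clean>
t=7 Right ⇒ <B|clean|clean>
t=8 Suck ⇒ <B|clean|clean>

<B|clean|clean>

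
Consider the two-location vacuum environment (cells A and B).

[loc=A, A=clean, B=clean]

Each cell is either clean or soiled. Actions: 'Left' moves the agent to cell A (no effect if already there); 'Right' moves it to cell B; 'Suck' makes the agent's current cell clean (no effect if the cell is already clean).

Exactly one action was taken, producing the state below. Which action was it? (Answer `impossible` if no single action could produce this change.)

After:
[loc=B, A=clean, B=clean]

Right

try  Left: <A|clean|clean>
try Right: <B|clean|clean>  ← match
try  Suck: <A|clean|clean>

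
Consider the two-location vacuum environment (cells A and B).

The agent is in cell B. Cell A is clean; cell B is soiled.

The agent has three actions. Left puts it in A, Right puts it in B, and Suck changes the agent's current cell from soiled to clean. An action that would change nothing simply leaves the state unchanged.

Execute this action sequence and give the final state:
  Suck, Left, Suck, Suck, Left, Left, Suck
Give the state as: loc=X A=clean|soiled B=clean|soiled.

[1] after Suck: loc=B A=clean B=clean
[2] after Left: loc=A A=clean B=clean
[3] after Suck: loc=A A=clean B=clean
[4] after Suck: loc=A A=clean B=clean
[5] after Left: loc=A A=clean B=clean
[6] after Left: loc=A A=clean B=clean
[7] after Suck: loc=A A=clean B=clean

loc=A A=clean B=clean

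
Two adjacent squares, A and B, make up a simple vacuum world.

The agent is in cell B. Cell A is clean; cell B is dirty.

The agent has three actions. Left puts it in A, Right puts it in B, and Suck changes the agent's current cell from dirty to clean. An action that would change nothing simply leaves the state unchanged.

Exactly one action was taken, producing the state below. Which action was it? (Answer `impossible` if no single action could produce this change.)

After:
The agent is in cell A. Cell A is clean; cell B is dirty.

try  Left: loc=A A=clean B=dirty  ← match
try Right: loc=B A=clean B=dirty
try  Suck: loc=B A=clean B=clean

Left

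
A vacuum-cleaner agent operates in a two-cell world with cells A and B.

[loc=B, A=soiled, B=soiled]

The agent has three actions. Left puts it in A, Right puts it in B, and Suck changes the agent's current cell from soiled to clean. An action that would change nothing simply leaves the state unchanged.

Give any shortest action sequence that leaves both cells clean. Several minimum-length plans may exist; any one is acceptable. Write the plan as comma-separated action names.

Suck (#1): <B|soiled|clean>
Left (#2): <A|soiled|clean>
Suck (#3): <A|clean|clean>
min 3: Suck B + move + Suck A

Suck, Left, Suck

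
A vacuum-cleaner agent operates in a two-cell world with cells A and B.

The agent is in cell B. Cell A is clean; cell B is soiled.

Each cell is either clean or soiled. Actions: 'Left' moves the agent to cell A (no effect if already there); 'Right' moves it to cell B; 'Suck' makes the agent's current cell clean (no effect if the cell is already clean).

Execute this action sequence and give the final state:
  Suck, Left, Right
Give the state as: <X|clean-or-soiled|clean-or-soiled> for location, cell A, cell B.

1) do Suck; now <B|clean|clean>
2) do Left; now <A|clean|clean>
3) do Right; now <B|clean|clean>

<B|clean|clean>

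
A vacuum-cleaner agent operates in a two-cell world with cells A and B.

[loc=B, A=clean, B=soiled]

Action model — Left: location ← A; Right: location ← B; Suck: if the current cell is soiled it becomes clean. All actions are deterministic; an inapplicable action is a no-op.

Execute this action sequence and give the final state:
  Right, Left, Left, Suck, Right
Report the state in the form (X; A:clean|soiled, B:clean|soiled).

step 1/5 (Right): (B; A:clean, B:soiled)
step 2/5 (Left): (A; A:clean, B:soiled)
step 3/5 (Left): (A; A:clean, B:soiled)
step 4/5 (Suck): (A; A:clean, B:soiled)
step 5/5 (Right): (B; A:clean, B:soiled)

(B; A:clean, B:soiled)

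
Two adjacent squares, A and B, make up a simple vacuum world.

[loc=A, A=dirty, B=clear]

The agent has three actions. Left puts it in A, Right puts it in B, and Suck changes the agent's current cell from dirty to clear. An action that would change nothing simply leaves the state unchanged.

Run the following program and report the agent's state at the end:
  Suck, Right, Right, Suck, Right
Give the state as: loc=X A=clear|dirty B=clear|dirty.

1. Suck → loc=A A=clear B=clear
2. Right → loc=B A=clear B=clear
3. Right → loc=B A=clear B=clear
4. Suck → loc=B A=clear B=clear
5. Right → loc=B A=clear B=clear

loc=B A=clear B=clear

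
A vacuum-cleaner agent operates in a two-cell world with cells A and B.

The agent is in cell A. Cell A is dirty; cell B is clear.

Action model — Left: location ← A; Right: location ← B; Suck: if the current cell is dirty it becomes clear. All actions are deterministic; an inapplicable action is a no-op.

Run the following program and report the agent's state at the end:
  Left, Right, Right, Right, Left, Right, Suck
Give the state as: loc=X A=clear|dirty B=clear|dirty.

loc=B A=dirty B=clear

1) do Left; now loc=A A=dirty B=clear
2) do Right; now loc=B A=dirty B=clear
3) do Right; now loc=B A=dirty B=clear
4) do Right; now loc=B A=dirty B=clear
5) do Left; now loc=A A=dirty B=clear
6) do Right; now loc=B A=dirty B=clear
7) do Suck; now loc=B A=dirty B=clear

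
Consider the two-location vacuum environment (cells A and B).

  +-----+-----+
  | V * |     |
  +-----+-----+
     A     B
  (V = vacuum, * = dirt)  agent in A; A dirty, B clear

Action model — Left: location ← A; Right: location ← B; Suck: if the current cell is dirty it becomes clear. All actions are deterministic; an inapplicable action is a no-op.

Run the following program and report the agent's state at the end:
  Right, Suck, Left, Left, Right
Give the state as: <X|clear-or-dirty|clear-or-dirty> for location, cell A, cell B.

step 1/5 (Right): <B|dirty|clear>
step 2/5 (Suck): <B|dirty|clear>
step 3/5 (Left): <A|dirty|clear>
step 4/5 (Left): <A|dirty|clear>
step 5/5 (Right): <B|dirty|clear>

<B|dirty|clear>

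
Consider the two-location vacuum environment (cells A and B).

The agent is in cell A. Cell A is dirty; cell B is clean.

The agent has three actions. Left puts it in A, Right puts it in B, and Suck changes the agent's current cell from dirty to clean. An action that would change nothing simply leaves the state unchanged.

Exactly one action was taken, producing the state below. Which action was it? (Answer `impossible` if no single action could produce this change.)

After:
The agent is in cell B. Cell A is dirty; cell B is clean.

try  Left: loc=A A=dirty B=clean
try Right: loc=B A=dirty B=clean  ← match
try  Suck: loc=A A=clean B=clean

Right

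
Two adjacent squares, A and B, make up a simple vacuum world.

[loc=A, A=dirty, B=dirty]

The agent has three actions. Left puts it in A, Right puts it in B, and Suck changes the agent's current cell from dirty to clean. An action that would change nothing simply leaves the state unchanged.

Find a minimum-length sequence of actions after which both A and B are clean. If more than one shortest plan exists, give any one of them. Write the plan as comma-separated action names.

1. Suck → loc=A A=clean B=dirty
2. Right → loc=B A=clean B=dirty
3. Suck → loc=B A=clean B=clean
min 3: Suck A + move + Suck B

Suck, Right, Suck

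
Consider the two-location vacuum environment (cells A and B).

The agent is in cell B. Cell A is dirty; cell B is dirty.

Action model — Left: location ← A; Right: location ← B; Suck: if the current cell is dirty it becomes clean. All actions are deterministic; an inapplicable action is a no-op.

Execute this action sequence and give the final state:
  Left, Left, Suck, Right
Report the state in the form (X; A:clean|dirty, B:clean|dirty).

t=1 Left ⇒ (A; A:dirty, B:dirty)
t=2 Left ⇒ (A; A:dirty, B:dirty)
t=3 Suck ⇒ (A; A:clean, B:dirty)
t=4 Right ⇒ (B; A:clean, B:dirty)

(B; A:clean, B:dirty)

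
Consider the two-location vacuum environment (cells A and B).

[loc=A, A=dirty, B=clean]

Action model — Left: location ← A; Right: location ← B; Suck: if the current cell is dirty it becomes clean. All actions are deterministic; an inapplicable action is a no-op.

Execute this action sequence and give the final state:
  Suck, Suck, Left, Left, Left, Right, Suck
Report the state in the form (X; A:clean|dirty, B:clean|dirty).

1. Suck → (A; A:clean, B:clean)
2. Suck → (A; A:clean, B:clean)
3. Left → (A; A:clean, B:clean)
4. Left → (A; A:clean, B:clean)
5. Left → (A; A:clean, B:clean)
6. Right → (B; A:clean, B:clean)
7. Suck → (B; A:clean, B:clean)

(B; A:clean, B:clean)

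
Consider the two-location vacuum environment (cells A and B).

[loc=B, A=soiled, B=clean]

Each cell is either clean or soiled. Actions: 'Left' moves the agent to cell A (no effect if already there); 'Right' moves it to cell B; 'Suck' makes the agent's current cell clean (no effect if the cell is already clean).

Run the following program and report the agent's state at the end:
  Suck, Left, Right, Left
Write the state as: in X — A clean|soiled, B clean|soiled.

in A — A soiled, B clean

1. Suck → in B — A soiled, B clean
2. Left → in A — A soiled, B clean
3. Right → in B — A soiled, B clean
4. Left → in A — A soiled, B clean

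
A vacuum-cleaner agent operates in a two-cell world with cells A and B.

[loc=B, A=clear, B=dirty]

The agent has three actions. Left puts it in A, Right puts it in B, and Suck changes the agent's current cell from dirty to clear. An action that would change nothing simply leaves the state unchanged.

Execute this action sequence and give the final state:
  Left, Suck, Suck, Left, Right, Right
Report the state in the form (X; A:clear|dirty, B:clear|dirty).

(B; A:clear, B:dirty)

step 1/6 (Left): (A; A:clear, B:dirty)
step 2/6 (Suck): (A; A:clear, B:dirty)
step 3/6 (Suck): (A; A:clear, B:dirty)
step 4/6 (Left): (A; A:clear, B:dirty)
step 5/6 (Right): (B; A:clear, B:dirty)
step 6/6 (Right): (B; A:clear, B:dirty)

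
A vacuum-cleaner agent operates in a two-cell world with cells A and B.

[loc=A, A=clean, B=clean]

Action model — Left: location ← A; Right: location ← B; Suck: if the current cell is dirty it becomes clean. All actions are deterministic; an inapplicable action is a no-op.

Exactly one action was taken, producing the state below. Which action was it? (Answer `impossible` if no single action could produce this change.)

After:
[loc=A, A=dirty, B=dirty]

impossible

try  Left: <A|clean|clean>
try Right: <B|clean|clean>
try  Suck: <A|clean|clean>
no single action produces the after-state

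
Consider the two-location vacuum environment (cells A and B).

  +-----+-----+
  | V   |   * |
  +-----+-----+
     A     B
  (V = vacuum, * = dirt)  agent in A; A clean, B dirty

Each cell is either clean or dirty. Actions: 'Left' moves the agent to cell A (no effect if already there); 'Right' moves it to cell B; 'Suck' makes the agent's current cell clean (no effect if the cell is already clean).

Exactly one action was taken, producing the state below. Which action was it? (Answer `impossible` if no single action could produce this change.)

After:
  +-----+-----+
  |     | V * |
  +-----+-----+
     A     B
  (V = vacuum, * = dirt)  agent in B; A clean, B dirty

Right

try  Left: (A; A:clean, B:dirty)
try Right: (B; A:clean, B:dirty)  ← match
try  Suck: (A; A:clean, B:dirty)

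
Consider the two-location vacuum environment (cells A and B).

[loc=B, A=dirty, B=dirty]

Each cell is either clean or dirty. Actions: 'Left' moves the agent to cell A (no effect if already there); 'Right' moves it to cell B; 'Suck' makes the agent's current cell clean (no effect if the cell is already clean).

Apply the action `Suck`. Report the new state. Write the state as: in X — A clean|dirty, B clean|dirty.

in B — A dirty, B clean

start: in B — A dirty, B dirty
1. Suck → in B — A dirty, B clean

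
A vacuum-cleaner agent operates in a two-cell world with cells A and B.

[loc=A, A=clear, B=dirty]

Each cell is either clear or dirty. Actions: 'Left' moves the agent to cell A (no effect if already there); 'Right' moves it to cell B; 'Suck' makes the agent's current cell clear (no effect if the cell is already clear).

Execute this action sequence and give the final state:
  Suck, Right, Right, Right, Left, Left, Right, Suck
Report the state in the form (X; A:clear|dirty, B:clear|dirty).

t=1 Suck ⇒ (A; A:clear, B:dirty)
t=2 Right ⇒ (B; A:clear, B:dirty)
t=3 Right ⇒ (B; A:clear, B:dirty)
t=4 Right ⇒ (B; A:clear, B:dirty)
t=5 Left ⇒ (A; A:clear, B:dirty)
t=6 Left ⇒ (A; A:clear, B:dirty)
t=7 Right ⇒ (B; A:clear, B:dirty)
t=8 Suck ⇒ (B; A:clear, B:clear)

(B; A:clear, B:clear)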